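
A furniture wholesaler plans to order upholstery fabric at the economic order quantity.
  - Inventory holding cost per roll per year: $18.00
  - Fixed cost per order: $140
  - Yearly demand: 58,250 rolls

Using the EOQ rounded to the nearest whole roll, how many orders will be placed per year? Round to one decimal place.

61.2 orders per year

EOQ = √(2DS/H) = √(2 × 58,250 × 140 / 18)
    = √(906,111.11) ≈ 951.90 → Q = 952
Orders per year = D/Q = 58,250 / 952 = 61.187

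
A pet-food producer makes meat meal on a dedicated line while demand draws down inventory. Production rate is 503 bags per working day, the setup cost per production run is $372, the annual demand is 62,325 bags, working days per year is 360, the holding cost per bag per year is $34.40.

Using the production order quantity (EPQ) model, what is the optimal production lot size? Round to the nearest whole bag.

1,434 bags

d = 62,325/360 = 173.1250 bags/day;  effective holding cost H(1 − d/p) = 34.4·(1 − 173.1250/503) = 22.56004
Q* = √(2DS / H_eff) = √(2·62,325·372 / 22.56004) ≈ 1,433.66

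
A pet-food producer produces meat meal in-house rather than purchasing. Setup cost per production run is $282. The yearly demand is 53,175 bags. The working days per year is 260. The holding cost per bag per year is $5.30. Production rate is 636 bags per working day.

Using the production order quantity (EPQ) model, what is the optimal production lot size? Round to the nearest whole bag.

2,888 bags

Daily demand d = 53,175/260 = 204.519; p = 636; 1 − d/p = 0.67843
EPQ = √(2DS / (H(1 − d/p)))
    = √(2 × 53,175 × 282 / (5.3 × 0.67843)) ≈ 2,888.04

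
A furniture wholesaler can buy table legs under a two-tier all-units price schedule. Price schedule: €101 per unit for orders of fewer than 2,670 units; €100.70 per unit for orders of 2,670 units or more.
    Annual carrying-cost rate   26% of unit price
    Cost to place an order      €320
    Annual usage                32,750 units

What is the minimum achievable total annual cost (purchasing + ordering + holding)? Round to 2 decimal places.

H₁ = 26%×€101 = €26.2600;  H₂ = 26%×€100.70 = €26.1820
EOQ₁ = √(2×32,750×320/26.2600) = 893.40  (< 2,670, feasible at tier 1)
EOQ₂ = √(2×32,750×320/26.1820) = 894.73  (< 2,670 → use Q = 2,670 at tier-2 price)
TC(tier 1 (EOQ₁), Q≈893.4) = €3,331,210.81
TC(tier 2, Q≈2,670.0) = €3,336,803.06
Minimum at tier 1 (EOQ₁): €3,331,210.81

€3,331,210.81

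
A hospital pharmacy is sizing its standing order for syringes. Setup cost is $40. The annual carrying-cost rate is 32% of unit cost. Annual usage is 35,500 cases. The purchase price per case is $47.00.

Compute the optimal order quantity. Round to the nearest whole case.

Carrying cost H = $47 × 32% = $15.0400/case/yr
2DS/H = 2·35,500·40/15.04 = 188,829.79
EOQ = √188,829.79 ≈ 434.55

435 cases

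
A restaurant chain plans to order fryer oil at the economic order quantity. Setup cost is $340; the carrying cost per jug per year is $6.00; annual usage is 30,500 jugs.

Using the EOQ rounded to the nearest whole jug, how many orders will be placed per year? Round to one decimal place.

EOQ = √(2DS/H) = √(2 × 30,500 × 340 / 6)
    = √(3,456,666.67) ≈ 1,859.21 → Q = 1,859
N = D/Q = 30,500/1,859 ≈ 16.407 orders/yr

16.4 orders per year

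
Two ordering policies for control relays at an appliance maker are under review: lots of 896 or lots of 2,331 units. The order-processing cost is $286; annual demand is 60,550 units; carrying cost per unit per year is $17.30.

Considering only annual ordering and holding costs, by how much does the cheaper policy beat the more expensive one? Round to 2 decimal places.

$514.54

Annual cost at Q: ordering D·S/Q plus holding Q·H/2.
TC(896) = (60,550/896)×286 + (896/2)×17.3 = $27,077.74
TC(2,331) = (60,550/2,331)×286 + (2,331/2)×17.3 = $27,592.28
Cheaper: Q = 896.  Difference = $514.54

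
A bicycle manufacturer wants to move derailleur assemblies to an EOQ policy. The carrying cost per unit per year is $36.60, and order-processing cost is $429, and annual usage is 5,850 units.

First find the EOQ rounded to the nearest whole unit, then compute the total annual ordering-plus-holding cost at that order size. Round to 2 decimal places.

EOQ = √(2DS/H) = √(2 × 5,850 × 429 / 36.6)
    = √(137,139.34) ≈ 370.32 → Q = 370 units
Orders/yr = 5,850/370 = 15.811; ordering cost = 15.811 × $429 = $6,782.84
Average inventory = 370/2 = 185; holding cost = 185 × $36.6 = $6,771.00
Total = $6,782.84 + $6,771.00 = $13,553.84

$13,553.84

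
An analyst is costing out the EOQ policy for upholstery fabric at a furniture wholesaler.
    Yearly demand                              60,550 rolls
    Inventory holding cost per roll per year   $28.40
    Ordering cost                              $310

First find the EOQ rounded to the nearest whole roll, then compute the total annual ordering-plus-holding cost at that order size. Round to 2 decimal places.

EOQ = √(2DS/H) = √(2 × 60,550 × 310 / 28.4)
    = √(1,321,866.20) ≈ 1,149.72 → Q = 1,150 rolls
Orders/yr = 60,550/1,150 = 52.652; ordering cost = 52.652 × $310 = $16,322.17
Average inventory = 1,150/2 = 575; holding cost = 575 × $28.4 = $16,330.00
Total = $16,322.17 + $16,330.00 = $32,652.17

$32,652.17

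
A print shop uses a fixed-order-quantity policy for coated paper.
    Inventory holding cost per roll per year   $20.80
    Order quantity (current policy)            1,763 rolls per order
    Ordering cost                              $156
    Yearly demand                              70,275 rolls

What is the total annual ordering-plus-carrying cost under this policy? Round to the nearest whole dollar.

$24,554

Orders/yr = 70,275/1,763 = 39.861; ordering cost = 39.861 × $156 = $6,218.32
Average inventory = 1,763/2 = 881.5; holding cost = 881.5 × $20.8 = $18,335.20
Total = $6,218.32 + $18,335.20 = $24,553.52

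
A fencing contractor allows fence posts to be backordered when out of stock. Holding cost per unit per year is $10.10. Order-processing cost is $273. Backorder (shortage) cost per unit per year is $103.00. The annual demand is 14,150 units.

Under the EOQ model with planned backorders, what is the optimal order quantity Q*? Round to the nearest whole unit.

916 units

Basic EOQ = √(2·14,150·273/10.1) = 874.609
Backorder adjustment √((H+b)/b) = √((10.1+103)/103) = 1.0479
Q* = 874.609 × 1.0479 ≈ 916.49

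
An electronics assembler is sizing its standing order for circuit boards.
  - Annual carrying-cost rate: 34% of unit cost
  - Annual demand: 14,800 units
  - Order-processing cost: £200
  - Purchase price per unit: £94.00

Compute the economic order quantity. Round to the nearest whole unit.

Holding cost per unit per year: H = 34% × £94 = £31.9600
2DS/H = 2·14,800·200/31.96 = 185,231.54
EOQ = √185,231.54 ≈ 430.39

430 units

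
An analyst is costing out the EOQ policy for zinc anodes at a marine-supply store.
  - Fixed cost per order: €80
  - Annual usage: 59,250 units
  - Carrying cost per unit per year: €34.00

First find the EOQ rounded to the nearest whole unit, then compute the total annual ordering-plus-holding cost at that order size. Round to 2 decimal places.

€17,953.27

Optimal lot size Q* = (2 × 59,250 × €80 / €34)^½ ≈ 528.04 → Q = 528 units
Annual ordering cost = (D/Q)·S = (59,250/528) × 80 = €8,977.27
Annual holding cost  = (Q/2)·H = (528/2) × 34 = €8,976.00
Total = €8,977.27 + €8,976.00 = €17,953.27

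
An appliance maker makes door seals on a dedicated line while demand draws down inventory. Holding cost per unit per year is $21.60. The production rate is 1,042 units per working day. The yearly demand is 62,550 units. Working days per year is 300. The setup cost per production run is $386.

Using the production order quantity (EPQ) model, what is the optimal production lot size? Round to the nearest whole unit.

Daily demand d = 62,550/300 = 208.500; p = 1042; 1 − d/p = 0.79990
EPQ = √(2DS / (H(1 − d/p)))
    = √(2 × 62,550 × 386 / (21.6 × 0.79990)) ≈ 1,671.77

1,672 units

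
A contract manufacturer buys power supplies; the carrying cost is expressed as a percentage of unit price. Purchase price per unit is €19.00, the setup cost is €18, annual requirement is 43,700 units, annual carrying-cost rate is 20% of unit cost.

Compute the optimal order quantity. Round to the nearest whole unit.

Holding cost per unit per year: H = 20% × €19 = €3.8000
2DS/H = 2·43,700·18/3.8 = 414,000.00
EOQ = √414,000.00 ≈ 643.43

643 units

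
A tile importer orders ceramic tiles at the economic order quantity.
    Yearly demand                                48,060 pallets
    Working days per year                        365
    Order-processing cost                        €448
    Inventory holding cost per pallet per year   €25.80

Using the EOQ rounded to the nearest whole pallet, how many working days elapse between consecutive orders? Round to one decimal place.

9.8 days

Optimal lot size Q* = (2 × 48,060 × €448 / €25.8)^½ ≈ 1,291.92 → Q = 1,292 pallets
Cycle time = (working days × Q)/D = (365 × 1,292) / 48,060 = 9.812 days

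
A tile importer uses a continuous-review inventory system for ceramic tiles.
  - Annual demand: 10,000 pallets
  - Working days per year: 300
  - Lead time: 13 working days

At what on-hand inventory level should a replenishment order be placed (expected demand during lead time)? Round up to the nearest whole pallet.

Daily demand d = 10,000 / 300 = 33.333 pallets/day
Demand during lead time = 33.333 × 13 = 433.33
Reorder point = 433.33 → round up

434 pallets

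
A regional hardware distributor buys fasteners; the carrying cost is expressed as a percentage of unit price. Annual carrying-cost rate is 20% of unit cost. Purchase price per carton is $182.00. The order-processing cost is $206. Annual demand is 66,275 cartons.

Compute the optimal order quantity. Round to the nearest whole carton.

866 cartons

Holding cost per carton per year: H = 20% × $182 = $36.4000
EOQ = √(2DS/H) = √(2 × 66,275 × 206 / 36.4)
    = √(750,145.60) ≈ 866.11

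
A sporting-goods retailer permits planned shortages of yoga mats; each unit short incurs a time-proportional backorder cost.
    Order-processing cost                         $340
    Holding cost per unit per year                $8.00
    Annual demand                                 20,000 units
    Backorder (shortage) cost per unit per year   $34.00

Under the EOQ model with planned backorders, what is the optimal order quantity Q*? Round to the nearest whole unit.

1,449 units

Q* = √(2DS/H) · √((H + b)/b)
   = √(2 × 20,000 × 340 / 8) · √((8 + 34) / 34)
   = 1,303.840 × 1.1114 ≈ 1,449.14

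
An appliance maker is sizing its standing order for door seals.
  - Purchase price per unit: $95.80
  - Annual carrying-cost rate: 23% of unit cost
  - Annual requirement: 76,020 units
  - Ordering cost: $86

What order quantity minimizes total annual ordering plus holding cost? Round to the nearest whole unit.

770 units

H = i·C = 0.23 × $95.8 = $22.0340 per unit-year
Optimal lot size Q* = (2 × 76,020 × $86 / $22.034)^½ ≈ 770.34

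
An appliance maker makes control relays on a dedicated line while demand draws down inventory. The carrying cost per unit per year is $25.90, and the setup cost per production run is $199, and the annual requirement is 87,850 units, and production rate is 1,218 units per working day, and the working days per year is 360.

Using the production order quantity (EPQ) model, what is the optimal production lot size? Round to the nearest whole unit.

d = 87,850/360 = 244.0278 units/day;  effective holding cost H(1 − d/p) = 25.9·(1 − 244.0278/1218) = 20.71090
Q* = √(2DS / H_eff) = √(2·87,850·199 / 20.71090) ≈ 1,299.31

1,299 units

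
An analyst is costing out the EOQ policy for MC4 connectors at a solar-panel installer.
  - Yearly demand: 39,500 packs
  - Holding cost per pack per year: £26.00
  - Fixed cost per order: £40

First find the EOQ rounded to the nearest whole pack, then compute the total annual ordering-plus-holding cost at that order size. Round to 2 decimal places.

Optimal lot size Q* = (2 × 39,500 × £40 / £26)^½ ≈ 348.62 → Q = 349 packs
Orders/yr = 39,500/349 = 113.181; ordering cost = 113.181 × £40 = £4,527.22
Average inventory = 349/2 = 174.5; holding cost = 174.5 × £26 = £4,537.00
Total = £4,527.22 + £4,537.00 = £9,064.22

£9,064.22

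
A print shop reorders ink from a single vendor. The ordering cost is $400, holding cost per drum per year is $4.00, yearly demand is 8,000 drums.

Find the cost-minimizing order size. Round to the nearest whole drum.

1,265 drums

Q* = √(2·D·S / H) = √(2·8,000·400 / 4) = √1,600,000.0 ≈ 1,264.91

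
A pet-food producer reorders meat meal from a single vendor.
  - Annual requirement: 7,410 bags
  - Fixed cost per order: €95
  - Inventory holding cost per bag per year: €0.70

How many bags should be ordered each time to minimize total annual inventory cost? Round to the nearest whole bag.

1,418 bags

Optimal lot size Q* = (2 × 7,410 × €95 / €0.7)^½ ≈ 1,418.20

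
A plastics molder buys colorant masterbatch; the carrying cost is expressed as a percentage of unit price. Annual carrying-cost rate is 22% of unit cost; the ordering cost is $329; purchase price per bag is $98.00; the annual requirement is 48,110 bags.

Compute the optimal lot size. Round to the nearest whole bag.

1,212 bags

H = i·C = 0.22 × $98 = $21.5600 per bag-year
Q* = √(2·D·S / H) = √(2·48,110·329 / 21.56) = √1,468,292.2 ≈ 1,211.73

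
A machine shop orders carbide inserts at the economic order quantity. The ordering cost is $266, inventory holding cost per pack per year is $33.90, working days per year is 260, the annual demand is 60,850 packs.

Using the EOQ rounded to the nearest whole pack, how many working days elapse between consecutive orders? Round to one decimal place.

4.2 days

Q* = √(2·D·S / H) = √(2·60,850·266 / 33.9) = √954,932.2 ≈ 977.21 → Q = 977 packs
Cycle time = (working days × Q)/D = (260 × 977) / 60,850 = 4.175 days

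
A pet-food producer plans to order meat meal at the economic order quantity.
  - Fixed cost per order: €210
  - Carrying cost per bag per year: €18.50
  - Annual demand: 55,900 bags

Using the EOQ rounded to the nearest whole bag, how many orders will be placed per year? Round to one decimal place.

Optimal lot size Q* = (2 × 55,900 × €210 / €18.5)^½ ≈ 1,126.53 → Q = 1,127
N = D/Q = 55,900/1,127 ≈ 49.601 orders/yr

49.6 orders per year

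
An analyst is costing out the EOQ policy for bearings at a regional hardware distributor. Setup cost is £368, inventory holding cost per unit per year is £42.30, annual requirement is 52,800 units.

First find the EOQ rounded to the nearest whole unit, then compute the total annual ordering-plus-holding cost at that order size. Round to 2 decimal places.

£40,543.95

2DS/H = 2·52,800·368/42.3 = 918,695.04
EOQ = √918,695.04 ≈ 958.49 → Q = 958 units
Orders/yr = 52,800/958 = 55.115; ordering cost = 55.115 × £368 = £20,282.25
Average inventory = 958/2 = 479; holding cost = 479 × £42.3 = £20,261.70
Total = £20,282.25 + £20,261.70 = £40,543.95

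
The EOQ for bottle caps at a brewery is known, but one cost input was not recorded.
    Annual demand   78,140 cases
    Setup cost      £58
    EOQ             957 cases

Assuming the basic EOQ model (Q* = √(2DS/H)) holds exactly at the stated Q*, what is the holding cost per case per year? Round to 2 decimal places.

Since Q* = (2DS/H)^½, squaring gives Q*²·H = 2DS.
H = 2DS / Q² = 2 × 78,140 × 58 / 957² = 9.8971

£9.90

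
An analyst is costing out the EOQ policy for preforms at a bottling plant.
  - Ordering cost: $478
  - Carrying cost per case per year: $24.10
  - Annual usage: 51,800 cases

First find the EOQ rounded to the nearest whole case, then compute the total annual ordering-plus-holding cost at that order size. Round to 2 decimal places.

$34,546.37

EOQ = √(2DS/H) = √(2 × 51,800 × 478 / 24.1)
    = √(2,054,804.98) ≈ 1,433.46 → Q = 1,433 cases
Orders/yr = 51,800/1,433 = 36.148; ordering cost = 36.148 × $478 = $17,278.72
Average inventory = 1,433/2 = 716.5; holding cost = 716.5 × $24.1 = $17,267.65
Total = $17,278.72 + $17,267.65 = $34,546.37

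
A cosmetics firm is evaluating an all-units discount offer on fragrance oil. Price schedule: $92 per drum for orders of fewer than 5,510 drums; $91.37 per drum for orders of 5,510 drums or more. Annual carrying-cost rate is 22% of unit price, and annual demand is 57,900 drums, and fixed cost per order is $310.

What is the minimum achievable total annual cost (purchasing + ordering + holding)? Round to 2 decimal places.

$5,348,959.89

H₁ = 22%×$92 = $20.2400;  H₂ = 22%×$91.37 = $20.1014
EOQ₁ = √(2×57,900×310/20.2400) = 1,331.77  (< 5,510, feasible at tier 1)
EOQ₂ = √(2×57,900×310/20.1014) = 1,336.36  (< 5,510 → use Q = 5,510 at tier-2 price)
TC(tier 1 (EOQ₁), Q≈1,331.8) = $5,353,755.06
TC(tier 2, Q≈5,510.0) = $5,348,959.89
Minimum at tier 2: $5,348,959.89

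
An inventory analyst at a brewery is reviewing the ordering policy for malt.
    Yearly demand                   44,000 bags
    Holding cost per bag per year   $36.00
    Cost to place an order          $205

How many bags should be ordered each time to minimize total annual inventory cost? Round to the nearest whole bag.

EOQ = √(2DS/H) = √(2 × 44,000 × 205 / 36)
    = √(501,111.11) ≈ 707.89

708 bags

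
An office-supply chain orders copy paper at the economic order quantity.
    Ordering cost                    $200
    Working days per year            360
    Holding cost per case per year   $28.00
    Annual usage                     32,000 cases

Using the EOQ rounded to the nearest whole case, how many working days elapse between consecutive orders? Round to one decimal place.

7.6 days

Optimal lot size Q* = (2 × 32,000 × $200 / $28)^½ ≈ 676.12 → Q = 676 cases
Days between orders = 360 / (D/Q) = 360 / 47.337 ≈ 7.605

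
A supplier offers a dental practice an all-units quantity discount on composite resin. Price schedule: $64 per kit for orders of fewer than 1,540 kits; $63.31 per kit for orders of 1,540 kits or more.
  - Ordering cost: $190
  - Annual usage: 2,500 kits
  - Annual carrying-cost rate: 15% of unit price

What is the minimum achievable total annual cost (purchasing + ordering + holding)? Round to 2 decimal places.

$163,019.93

H₁ = 15%×$64 = $9.6000;  H₂ = 15%×$63.31 = $9.4965
EOQ₁ = √(2×2,500×190/9.6000) = 314.58  (< 1,540, feasible at tier 1)
EOQ₂ = √(2×2,500×190/9.4965) = 316.29  (< 1,540 → use Q = 1,540 at tier-2 price)
TC(tier 1 (EOQ₁), Q≈314.6) = $163,019.93
TC(tier 2, Q≈1,540.0) = $165,895.75
Minimum at tier 1 (EOQ₁): $163,019.93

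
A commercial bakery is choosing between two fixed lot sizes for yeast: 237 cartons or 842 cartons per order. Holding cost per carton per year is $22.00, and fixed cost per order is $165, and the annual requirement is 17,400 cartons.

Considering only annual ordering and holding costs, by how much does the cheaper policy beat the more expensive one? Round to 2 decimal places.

Annual cost at Q: ordering D·S/Q plus holding Q·H/2.
TC(237) = (17,400/237)×165 + (237/2)×22 = $14,720.92
TC(842) = (17,400/842)×165 + (842/2)×22 = $12,671.74
Lots of 842 are cheaper by $2,049.19.

$2,049.19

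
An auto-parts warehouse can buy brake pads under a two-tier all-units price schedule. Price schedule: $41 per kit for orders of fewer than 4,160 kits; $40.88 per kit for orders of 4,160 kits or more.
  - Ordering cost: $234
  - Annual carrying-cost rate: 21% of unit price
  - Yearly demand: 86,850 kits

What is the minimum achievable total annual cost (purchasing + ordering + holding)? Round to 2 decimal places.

H₁ = 21%×$41 = $8.6100;  H₂ = 21%×$40.88 = $8.5848
EOQ₁ = √(2×86,850×234/8.6100) = 2,172.73  (< 4,160, feasible at tier 1)
EOQ₂ = √(2×86,850×234/8.5848) = 2,175.92  (< 4,160 → use Q = 4,160 at tier-2 price)
TC(tier 1 (EOQ₁), Q≈2,172.7) = $3,579,557.23
TC(tier 2, Q≈4,160.0) = $3,573,169.70
Minimum at tier 2: $3,573,169.70

$3,573,169.70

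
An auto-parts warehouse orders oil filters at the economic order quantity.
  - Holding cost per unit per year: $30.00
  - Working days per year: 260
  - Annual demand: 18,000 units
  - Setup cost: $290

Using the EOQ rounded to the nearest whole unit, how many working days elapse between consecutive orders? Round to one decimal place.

2DS/H = 2·18,000·290/30 = 348,000.00
EOQ = √348,000.00 ≈ 589.92 → Q = 590 units
Days between orders = 260 / (D/Q) = 260 / 30.508 ≈ 8.522

8.5 days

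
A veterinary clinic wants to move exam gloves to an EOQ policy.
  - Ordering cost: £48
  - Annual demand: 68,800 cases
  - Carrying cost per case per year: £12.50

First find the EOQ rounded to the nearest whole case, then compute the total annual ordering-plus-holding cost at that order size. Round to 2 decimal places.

£9,086.25

EOQ = √(2DS/H) = √(2 × 68,800 × 48 / 12.5)
    = √(528,384.00) ≈ 726.90 → Q = 727 cases
Ordering: D/Q × S = 68,800/727 × £48 = £4,542.50
Holding:  Q/2 × H = 727/2 × £12.5 = £4,543.75
Total = £4,542.50 + £4,543.75 = £9,086.25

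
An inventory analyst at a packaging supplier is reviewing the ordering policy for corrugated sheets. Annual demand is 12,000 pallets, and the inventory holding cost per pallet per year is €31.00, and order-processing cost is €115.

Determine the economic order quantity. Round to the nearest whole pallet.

2DS/H = 2·12,000·115/31 = 89,032.26
EOQ = √89,032.26 ≈ 298.38

298 pallets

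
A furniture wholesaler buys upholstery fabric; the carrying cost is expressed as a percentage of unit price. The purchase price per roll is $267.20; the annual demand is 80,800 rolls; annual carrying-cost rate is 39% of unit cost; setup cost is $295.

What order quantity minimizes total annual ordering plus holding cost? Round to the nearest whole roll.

676 rolls

Holding cost per roll per year: H = 39% × $267.2 = $104.2080
2DS/H = 2·80,800·295/104.208 = 457,469.68
EOQ = √457,469.68 ≈ 676.37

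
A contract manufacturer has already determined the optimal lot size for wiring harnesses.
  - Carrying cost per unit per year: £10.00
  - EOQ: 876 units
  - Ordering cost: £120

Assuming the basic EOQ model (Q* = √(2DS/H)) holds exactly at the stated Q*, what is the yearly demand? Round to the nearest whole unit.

31,974 units per year

Since Q* = (2DS/H)^½, squaring gives Q*²·H = 2DS.
D = Q²H / (2S) = 876² × 10 / (2 × 120) = 31,974.00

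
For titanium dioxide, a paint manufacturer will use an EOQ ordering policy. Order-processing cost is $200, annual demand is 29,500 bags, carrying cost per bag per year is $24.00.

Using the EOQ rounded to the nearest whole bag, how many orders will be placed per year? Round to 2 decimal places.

2DS/H = 2·29,500·200/24 = 491,666.67
EOQ = √491,666.67 ≈ 701.19 → Q = 701
N = D/Q = 29,500/701 ≈ 42.083 orders/yr

42.08 orders per year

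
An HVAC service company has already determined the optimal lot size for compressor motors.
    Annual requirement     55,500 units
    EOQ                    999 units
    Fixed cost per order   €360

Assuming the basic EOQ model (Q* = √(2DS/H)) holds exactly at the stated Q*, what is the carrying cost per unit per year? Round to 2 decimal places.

€40.04

Since Q* = (2DS/H)^½, squaring gives Q*²·H = 2DS.
H = 2DS / Q² = 2 × 55,500 × 360 / 999² = 40.0400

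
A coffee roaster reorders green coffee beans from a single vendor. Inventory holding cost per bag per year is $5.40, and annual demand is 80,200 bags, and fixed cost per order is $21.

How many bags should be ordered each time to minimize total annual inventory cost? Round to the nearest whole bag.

790 bags

EOQ = √(2DS/H) = √(2 × 80,200 × 21 / 5.4)
    = √(623,777.78) ≈ 789.80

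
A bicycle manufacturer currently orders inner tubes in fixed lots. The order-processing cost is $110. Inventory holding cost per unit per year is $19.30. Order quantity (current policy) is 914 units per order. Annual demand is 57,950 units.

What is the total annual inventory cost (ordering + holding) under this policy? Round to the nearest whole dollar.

Ordering: D/Q × S = 57,950/914 × $110 = $6,974.29
Holding:  Q/2 × H = 914/2 × $19.3 = $8,820.10
Total = $6,974.29 + $8,820.10 = $15,794.39

$15,794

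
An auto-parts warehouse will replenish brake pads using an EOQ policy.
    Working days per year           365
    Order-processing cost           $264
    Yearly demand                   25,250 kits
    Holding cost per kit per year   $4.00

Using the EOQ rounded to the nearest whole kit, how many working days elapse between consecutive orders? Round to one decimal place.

Q* = √(2·D·S / H) = √(2·25,250·264 / 4) = √3,333,000.0 ≈ 1,825.65 → Q = 1,826 kits
Cycle time = (working days × Q)/D = (365 × 1,826) / 25,250 = 26.396 days

26.4 days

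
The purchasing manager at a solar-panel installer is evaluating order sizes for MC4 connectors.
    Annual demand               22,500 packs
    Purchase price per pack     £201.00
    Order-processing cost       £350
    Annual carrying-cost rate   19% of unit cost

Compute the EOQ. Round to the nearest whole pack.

Holding cost per pack per year: H = 19% × £201 = £38.1900
Q* = √(2·D·S / H) = √(2·22,500·350 / 38.19) = √412,411.6 ≈ 642.19

642 packs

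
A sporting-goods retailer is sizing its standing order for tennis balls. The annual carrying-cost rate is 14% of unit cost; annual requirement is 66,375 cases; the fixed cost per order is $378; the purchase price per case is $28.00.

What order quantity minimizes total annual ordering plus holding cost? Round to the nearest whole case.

3,578 cases

Carrying cost H = $28 × 14% = $3.9200/case/yr
Optimal lot size Q* = (2 × 66,375 × $378 / $3.92)^½ ≈ 3,577.83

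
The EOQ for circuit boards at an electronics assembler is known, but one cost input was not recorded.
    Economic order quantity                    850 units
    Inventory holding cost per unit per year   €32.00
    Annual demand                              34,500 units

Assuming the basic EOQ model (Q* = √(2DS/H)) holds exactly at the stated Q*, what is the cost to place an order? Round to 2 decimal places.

EOQ relation: Q² = 2DS/H, so rearrange for the unknown.
S = Q²H / (2D) = 850² × 32 / (2 × 34,500) = 335.0725

€335.07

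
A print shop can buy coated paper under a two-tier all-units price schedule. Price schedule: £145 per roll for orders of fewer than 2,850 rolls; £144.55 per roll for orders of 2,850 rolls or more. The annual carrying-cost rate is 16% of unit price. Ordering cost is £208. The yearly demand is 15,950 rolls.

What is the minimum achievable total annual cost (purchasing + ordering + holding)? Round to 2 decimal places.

H₁ = 16%×£145 = £23.2000;  H₂ = 16%×£144.55 = £23.1280
EOQ₁ = √(2×15,950×208/23.2000) = 534.79  (< 2,850, feasible at tier 1)
EOQ₂ = √(2×15,950×208/23.1280) = 535.62  (< 2,850 → use Q = 2,850 at tier-2 price)
TC(tier 1 (EOQ₁), Q≈534.8) = £2,325,157.12
TC(tier 2, Q≈2,850.0) = £2,339,693.97
Minimum at tier 1 (EOQ₁): £2,325,157.12

£2,325,157.12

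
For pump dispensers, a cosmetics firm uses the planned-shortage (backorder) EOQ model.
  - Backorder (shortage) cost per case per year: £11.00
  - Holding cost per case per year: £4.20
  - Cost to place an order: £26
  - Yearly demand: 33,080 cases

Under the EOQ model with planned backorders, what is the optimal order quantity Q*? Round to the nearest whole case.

Basic EOQ = √(2·33,080·26/4.2) = 639.970
Backorder adjustment √((H+b)/b) = √((4.2+11)/11) = 1.1755
Q* = 639.970 × 1.1755 ≈ 752.29

752 cases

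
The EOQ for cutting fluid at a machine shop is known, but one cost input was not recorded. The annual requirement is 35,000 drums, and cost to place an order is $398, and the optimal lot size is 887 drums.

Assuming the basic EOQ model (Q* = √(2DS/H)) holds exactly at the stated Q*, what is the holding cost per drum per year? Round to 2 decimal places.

$35.41

Since Q* = (2DS/H)^½, squaring gives Q*²·H = 2DS.
H = 2DS / Q² = 2 × 35,000 × 398 / 887² = 35.4106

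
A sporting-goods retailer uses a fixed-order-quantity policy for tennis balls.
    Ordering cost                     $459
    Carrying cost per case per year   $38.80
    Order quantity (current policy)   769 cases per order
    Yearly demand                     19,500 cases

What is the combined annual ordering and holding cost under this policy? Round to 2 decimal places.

Ordering: D/Q × S = 19,500/769 × $459 = $11,639.14
Holding:  Q/2 × H = 769/2 × $38.8 = $14,918.60
Total = $11,639.14 + $14,918.60 = $26,557.74

$26,557.74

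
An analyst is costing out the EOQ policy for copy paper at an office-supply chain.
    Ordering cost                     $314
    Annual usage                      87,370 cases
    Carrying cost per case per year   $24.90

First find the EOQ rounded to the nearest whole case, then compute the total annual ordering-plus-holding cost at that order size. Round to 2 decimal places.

EOQ = √(2DS/H) = √(2 × 87,370 × 314 / 24.9)
    = √(2,203,548.59) ≈ 1,484.44 → Q = 1,484 cases
Annual ordering cost = (D/Q)·S = (87,370/1,484) × 314 = $18,486.64
Annual holding cost  = (Q/2)·H = (1,484/2) × 24.9 = $18,475.80
Total = $18,486.64 + $18,475.80 = $36,962.44

$36,962.44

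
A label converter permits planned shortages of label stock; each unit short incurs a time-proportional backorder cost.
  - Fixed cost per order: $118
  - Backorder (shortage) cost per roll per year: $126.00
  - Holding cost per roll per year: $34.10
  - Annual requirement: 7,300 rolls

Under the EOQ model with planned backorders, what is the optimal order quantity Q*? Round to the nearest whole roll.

253 rolls

Q* = √(2DS/H) · √((H + b)/b)
   = √(2 × 7,300 × 118 / 34.1) · √((34.1 + 126) / 126)
   = 224.771 × 1.1272 ≈ 253.37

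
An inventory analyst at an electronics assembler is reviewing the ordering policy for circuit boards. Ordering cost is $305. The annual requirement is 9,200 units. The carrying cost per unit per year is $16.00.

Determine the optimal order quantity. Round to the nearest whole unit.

EOQ = √(2DS/H) = √(2 × 9,200 × 305 / 16)
    = √(350,750.00) ≈ 592.24

592 units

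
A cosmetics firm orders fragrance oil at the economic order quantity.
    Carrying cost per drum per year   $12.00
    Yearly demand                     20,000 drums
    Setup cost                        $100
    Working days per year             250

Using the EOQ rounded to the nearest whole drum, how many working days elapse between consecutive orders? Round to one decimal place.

7.2 days

Q* = √(2·D·S / H) = √(2·20,000·100 / 12) = √333,333.3 ≈ 577.35 → Q = 577 drums
T = Q/D × 250 days = 577/20,000 × 250 = 7.213 days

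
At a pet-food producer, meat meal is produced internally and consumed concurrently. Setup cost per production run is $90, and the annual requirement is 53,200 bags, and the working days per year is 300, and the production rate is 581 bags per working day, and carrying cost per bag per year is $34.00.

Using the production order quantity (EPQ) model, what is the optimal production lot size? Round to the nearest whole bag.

Daily demand d = 53,200/300 = 177.333; p = 581; 1 − d/p = 0.69478
EPQ = √(2DS / (H(1 − d/p)))
    = √(2 × 53,200 × 90 / (34 × 0.69478)) ≈ 636.69

637 bags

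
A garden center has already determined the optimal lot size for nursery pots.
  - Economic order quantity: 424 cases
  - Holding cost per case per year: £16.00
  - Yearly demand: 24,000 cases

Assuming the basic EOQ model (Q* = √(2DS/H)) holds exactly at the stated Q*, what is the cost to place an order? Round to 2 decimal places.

£59.93

Since Q* = (2DS/H)^½, squaring gives Q*²·H = 2DS.
S = Q²H / (2D) = 424² × 16 / (2 × 24,000) = 59.9253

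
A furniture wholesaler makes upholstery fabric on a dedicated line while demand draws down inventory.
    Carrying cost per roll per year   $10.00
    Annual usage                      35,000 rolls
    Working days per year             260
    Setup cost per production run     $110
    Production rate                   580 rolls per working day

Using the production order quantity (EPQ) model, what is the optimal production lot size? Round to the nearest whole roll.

1,001 rolls

d = 35,000/260 = 134.6154 rolls/day;  effective holding cost H(1 − d/p) = 10·(1 − 134.6154/580) = 7.67905
Q* = √(2DS / H_eff) = √(2·35,000·110 / 7.67905) ≈ 1,001.36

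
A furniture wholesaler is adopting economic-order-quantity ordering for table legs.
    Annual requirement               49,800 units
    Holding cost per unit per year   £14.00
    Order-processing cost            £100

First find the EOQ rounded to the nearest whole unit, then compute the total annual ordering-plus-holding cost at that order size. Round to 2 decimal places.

£11,808.47

2DS/H = 2·49,800·100/14 = 711,428.57
EOQ = √711,428.57 ≈ 843.46 → Q = 843 units
Orders/yr = 49,800/843 = 59.075; ordering cost = 59.075 × £100 = £5,907.47
Average inventory = 843/2 = 421.5; holding cost = 421.5 × £14 = £5,901.00
Total = £5,907.47 + £5,901.00 = £11,808.47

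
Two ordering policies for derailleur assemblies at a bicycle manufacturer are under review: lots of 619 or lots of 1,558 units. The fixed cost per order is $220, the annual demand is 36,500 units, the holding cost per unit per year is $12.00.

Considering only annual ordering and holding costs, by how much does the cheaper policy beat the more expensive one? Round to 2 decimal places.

$2,184.49

For each Q, cost = (D/Q)·S + (Q/2)·H.
TC(619) = (36,500/619)×220 + (619/2)×12 = $16,686.54
TC(1,558) = (36,500/1,558)×220 + (1,558/2)×12 = $14,502.04
Lots of 1,558 are cheaper by $2,184.49.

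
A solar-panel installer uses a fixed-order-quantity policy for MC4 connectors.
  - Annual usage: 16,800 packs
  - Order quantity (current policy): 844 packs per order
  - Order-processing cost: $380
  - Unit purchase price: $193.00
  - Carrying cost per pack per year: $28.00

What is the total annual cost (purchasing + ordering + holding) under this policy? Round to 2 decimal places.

Ordering: D/Q × S = 16,800/844 × $380 = $7,563.98
Holding:  Q/2 × H = 844/2 × $28 = $11,816.00
Purchase cost = D·C = 16,800 × 193 = $3,242,400.00
Total = $7,563.98 + $11,816.00 + $3,242,400.00 = $3,261,779.98

$3,261,779.98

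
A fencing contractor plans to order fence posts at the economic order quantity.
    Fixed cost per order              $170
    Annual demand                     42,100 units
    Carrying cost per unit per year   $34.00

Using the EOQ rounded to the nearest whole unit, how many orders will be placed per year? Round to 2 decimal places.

64.87 orders per year

Optimal lot size Q* = (2 × 42,100 × $170 / $34)^½ ≈ 648.85 → Q = 649
Orders per year = D/Q = 42,100 / 649 = 64.869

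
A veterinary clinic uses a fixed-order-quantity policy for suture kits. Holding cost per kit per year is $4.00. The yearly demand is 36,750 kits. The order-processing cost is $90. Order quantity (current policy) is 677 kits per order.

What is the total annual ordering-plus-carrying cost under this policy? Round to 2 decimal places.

Annual ordering cost = (D/Q)·S = (36,750/677) × 90 = $4,885.52
Annual holding cost  = (Q/2)·H = (677/2) × 4 = $1,354.00
Total = $4,885.52 + $1,354.00 = $6,239.52

$6,239.52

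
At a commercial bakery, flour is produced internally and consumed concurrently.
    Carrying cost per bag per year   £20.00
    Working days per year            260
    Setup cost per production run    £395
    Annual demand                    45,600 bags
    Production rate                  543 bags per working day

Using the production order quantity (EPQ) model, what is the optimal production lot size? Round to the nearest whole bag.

Daily demand d = 45,600/260 = 175.385; p = 543; 1 − d/p = 0.67701
EPQ = √(2DS / (H(1 − d/p)))
    = √(2 × 45,600 × 395 / (20 × 0.67701)) ≈ 1,631.11

1,631 bags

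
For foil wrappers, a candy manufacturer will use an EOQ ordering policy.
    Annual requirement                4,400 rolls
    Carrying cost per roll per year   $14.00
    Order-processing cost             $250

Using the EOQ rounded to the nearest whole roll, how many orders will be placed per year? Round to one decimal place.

11.1 orders per year

EOQ = √(2DS/H) = √(2 × 4,400 × 250 / 14)
    = √(157,142.86) ≈ 396.41 → Q = 396
Orders per year = D/Q = 4,400 / 396 = 11.111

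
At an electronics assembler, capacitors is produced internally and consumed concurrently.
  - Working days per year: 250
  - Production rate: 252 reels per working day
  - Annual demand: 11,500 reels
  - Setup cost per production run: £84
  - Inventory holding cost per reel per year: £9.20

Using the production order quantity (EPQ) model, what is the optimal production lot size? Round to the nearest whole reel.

507 reels

d = 11,500/250 = 46.0000 reels/day;  effective holding cost H(1 − d/p) = 9.2·(1 − 46.0000/252) = 7.52063
Q* = √(2DS / H_eff) = √(2·11,500·84 / 7.52063) ≈ 506.85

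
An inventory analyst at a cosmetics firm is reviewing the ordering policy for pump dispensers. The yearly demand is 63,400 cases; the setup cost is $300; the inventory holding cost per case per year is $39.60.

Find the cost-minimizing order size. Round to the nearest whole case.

2DS/H = 2·63,400·300/39.6 = 960,606.06
EOQ = √960,606.06 ≈ 980.11

980 cases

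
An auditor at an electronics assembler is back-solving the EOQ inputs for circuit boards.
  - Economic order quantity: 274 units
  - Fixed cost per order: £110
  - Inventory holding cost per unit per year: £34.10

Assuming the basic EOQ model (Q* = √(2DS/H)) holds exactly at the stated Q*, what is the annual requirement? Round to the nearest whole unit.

EOQ relation: Q² = 2DS/H, so rearrange for the unknown.
D = Q²H / (2S) = 274² × 34.1 / (2 × 110) = 11,636.78

11,637 units per year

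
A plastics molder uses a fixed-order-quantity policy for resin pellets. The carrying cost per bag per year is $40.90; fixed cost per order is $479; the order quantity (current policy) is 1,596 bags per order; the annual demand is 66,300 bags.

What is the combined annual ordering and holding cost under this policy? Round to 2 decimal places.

$52,536.51

Orders/yr = 66,300/1,596 = 41.541; ordering cost = 41.541 × $479 = $19,898.31
Average inventory = 1,596/2 = 798; holding cost = 798 × $40.9 = $32,638.20
Total = $19,898.31 + $32,638.20 = $52,536.51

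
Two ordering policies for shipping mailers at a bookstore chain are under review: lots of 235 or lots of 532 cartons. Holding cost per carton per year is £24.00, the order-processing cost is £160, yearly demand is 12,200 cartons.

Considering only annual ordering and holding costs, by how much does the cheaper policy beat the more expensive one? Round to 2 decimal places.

Annual cost at Q: ordering D·S/Q plus holding Q·H/2.
TC(235) = (12,200/235)×160 + (235/2)×24 = £11,126.38
TC(532) = (12,200/532)×160 + (532/2)×24 = £10,053.17
|ΔTC| = |£11,126.38 − £10,053.17| = £1,073.21

£1,073.21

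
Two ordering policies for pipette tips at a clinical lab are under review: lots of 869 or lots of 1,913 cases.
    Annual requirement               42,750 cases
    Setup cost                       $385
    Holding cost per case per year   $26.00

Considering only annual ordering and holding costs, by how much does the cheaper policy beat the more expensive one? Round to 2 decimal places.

$3,235.76

Annual cost at Q: ordering D·S/Q plus holding Q·H/2.
TC(869) = (42,750/869)×385 + (869/2)×26 = $30,236.87
TC(1,913) = (42,750/1,913)×385 + (1,913/2)×26 = $33,472.63
Lots of 869 are cheaper by $3,235.76.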